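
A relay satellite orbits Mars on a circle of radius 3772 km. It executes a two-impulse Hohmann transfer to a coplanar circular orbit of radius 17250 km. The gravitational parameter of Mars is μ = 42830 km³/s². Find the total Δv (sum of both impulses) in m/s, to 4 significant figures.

Δv = 1579 m/s

The Hohmann ellipse has a_t = (r₁ + r₂)/2 = 10511 km.
Circular speed at r₁: v₁ = √(μ/r₁) = √(42830/3772) = 3.3697 km/s.
On the transfer ellipse at r₁, vis-viva equation gives v_p = √[μ(2/r₁ − 1/a_t)] = 4.3168 km/s.
First burn Δv₁ = |v_p − v₁| = 0.9471 km/s.
At r₂, v₂ = √(μ/r₂) = 1.5757 km/s.
Transfer-orbit speed at r₂: v_a = √[μ(2/r₂ − 1/a_t)] = 0.94394 km/s.
Second burn Δv₂ = |v₂ − v_a| = 0.6318 km/s.
Total Δv = Δv₁ + Δv₂ = 1.579 km/s.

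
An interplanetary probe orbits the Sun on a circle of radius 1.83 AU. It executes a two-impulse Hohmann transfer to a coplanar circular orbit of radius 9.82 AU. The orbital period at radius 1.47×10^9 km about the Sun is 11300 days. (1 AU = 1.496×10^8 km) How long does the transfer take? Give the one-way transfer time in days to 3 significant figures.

t = 2580 days

From Kepler's third law T² = 4π²r³/μ at r = 1.47×10^9 km, T = 11300 days = 11300 × 86400 s = 9.7632×10^8 s: μ = 4π²r³/T² = 1.31561×10^11 km³/s².
In km: r₁ = 1.83 × 1.496×10^8 = 2.73768×10^8 km; r₂ = 9.82 × 1.496×10^8 = 1.469072×10^9 km.
The Hohmann ellipse has a_t = (r₁ + r₂)/2 = 8.7142×10^8 km.
By Kepler's third law the transfer-orbit period is T = 2π√(a_t³/μ), so t = T/2 = 2.228×10^8 s.
Converting: 2.228×10^8 s ÷ 86400 s/day = 2580 days.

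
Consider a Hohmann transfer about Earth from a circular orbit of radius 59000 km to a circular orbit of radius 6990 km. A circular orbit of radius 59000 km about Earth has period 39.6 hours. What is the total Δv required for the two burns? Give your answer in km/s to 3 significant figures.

Δv = 3.95 km/s

From Kepler's third law T² = 4π²r³/μ at r = 59000 km, T = 39.6 hours = 39.6 × 3600 s = 1.4256×10^5 s: μ = 4π²r³/T² = 3.98952×10^5 km³/s².
Semi-major axis of the transfer orbit: a_t = (59000 + 6990)/2 = 32995 km.
Circular speed at r₁: v₁ = √(μ/r₁) = √(3.98952×10^5/59000) = 2.600 km/s.
Transfer-orbit speed at r₁ (v² = μ(2/r − 1/a)): v_a = √[μ(2/r₁ − 1/a_t)] = 1.197 km/s.
First burn Δv₁ = |v_a − v₁| = 1.403 km/s.
Circular speed at r₂: v₂ = √(μ/r₂) = 7.55478 km/s.
Transfer-orbit speed at r₂: v_p = √[μ(2/r₂ − 1/a_t)] = 10.1024 km/s.
Second burn Δv₂ = |v₂ − v_p| = 2.548 km/s.
Total Δv = Δv₁ + Δv₂ = 3.951 km/s.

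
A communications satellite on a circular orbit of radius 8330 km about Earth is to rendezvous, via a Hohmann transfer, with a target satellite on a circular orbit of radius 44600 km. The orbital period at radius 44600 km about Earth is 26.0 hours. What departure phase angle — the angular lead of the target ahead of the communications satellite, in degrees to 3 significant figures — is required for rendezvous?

φ = 97.7°

From Kepler's third law T² = 4π²r³/μ at r = 44600 km, T = 26.0 hours = 26.0 × 3600 s = 93600 s: μ = 4π²r³/T² = 3.99772×10^5 km³/s².
Transfer-ellipse semi-major axis a_t = (r₁ + r₂)/2 = (8330 + 44600)/2 = 26465 km.
Transfer time t = π√(a_t³/μ) = 21390 s.
Target angular speed ω₂ = √(μ/r₂³) = 6.713×10^-5 rad/s.
Angle swept by the target during transfer: ω₂·t = 1.436 rad = 82.28°.
The communications satellite traverses 180° on the transfer ellipse, so the target must lead by 180° − 82.28° = 97.7°.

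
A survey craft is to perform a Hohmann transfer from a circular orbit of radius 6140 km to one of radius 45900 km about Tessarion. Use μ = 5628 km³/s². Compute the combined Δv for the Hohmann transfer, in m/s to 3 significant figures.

Δv = 494 m/s

The Hohmann ellipse has a_t = (r₁ + r₂)/2 = 26020 km.
At r₁ the circular-orbit speed is v₁ = √(μ/r₁) = 0.95740 km/s.
Transfer-orbit speed at r₁ (vis-viva equation): v_p = √[μ(2/r₁ − 1/a_t)] = 1.2716 km/s.
First burn Δv₁ = |v_p − v₁| = 0.3142 km/s.
At r₂, v₂ = √(μ/r₂) = 0.3502 km/s.
Transfer-orbit speed at r₂: v_a = √[μ(2/r₂ − 1/a_t)] = 0.1701 km/s.
Second burn Δv₂ = |v₂ − v_a| = 0.1801 km/s.
Total Δv = Δv₁ + Δv₂ = 0.4943 km/s.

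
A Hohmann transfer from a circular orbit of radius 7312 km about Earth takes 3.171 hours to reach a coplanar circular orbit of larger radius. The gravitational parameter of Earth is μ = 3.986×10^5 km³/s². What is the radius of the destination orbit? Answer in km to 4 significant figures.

r₂ = 27480 km

Transfer time t = 3.171 hours = 11415.6 s, and t = π√(a_t³/μ).
So a_t = (μ t²/π²)^(1/3) = (3.986×10^5 × (11415.6)² / π²)^(1/3) = 17394 km.
Since a_t = (r₁ + r₂)/2, r₂ = 2a_t − r₁ = 2×17394 − 7312 = 27476 km.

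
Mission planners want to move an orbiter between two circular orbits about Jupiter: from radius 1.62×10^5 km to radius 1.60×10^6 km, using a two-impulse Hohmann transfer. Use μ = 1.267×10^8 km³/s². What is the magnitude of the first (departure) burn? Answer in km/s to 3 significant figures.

The Hohmann ellipse has a_t = (r₁ + r₂)/2 = 8.810×10^5 km.
On the circular orbit at r = 1.620×10^5 km, v_c = √(μ/r) = 27.966 km/s.
Transfer-orbit speed at the same r (vis-viva, a = a_t): v_t = √[μ(2/r − 1/a_t)] = 37.688 km/s.
Δv₁ = |v_t − v_c| = |37.688 − 27.966| = 9.722 km/s.

Δv₁ = 9.72 km/s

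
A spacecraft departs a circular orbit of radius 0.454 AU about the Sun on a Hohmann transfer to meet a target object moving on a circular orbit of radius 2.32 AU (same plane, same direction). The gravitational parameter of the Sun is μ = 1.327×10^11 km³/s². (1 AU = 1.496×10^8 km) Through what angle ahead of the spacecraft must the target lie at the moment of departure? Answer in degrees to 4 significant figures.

φ = 96.79°

In km: r₁ = 0.454 × 1.496×10^8 = 6.79184×10^7 km; r₂ = 2.32 × 1.496×10^8 = 3.47072×10^8 km.
The Hohmann ellipse has a_t = (r₁ + r₂)/2 = 2.074952×10^8 km.
Transfer time t = π√(a_t³/μ) = 2.57767×10^7 s.
Target angular speed ω₂ = √(μ/r₂³) = 5.63386×10^-8 rad/s.
Angle swept by the target during transfer: ω₂·t = 1.45222 rad = 83.21°.
Arrival is 180° from departure on the ellipse, so φ = 180° − 83.21° = 96.79°.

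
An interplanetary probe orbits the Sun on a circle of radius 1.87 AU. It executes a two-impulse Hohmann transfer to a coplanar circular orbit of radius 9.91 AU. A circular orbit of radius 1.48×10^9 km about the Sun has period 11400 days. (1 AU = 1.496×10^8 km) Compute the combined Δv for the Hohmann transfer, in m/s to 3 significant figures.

Δv = 10600 m/s

From Kepler's third law T² = 4π²r³/μ at r = 1.48×10^9 km, T = 11400 days = 11400 × 86400 s = 9.8496×10^8 s: μ = 4π²r³/T² = 1.31919×10^11 km³/s².
In km: r₁ = 1.87 × 1.496×10^8 = 2.79752×10^8 km; r₂ = 9.91 × 1.496×10^8 = 1.482536×10^9 km.
Transfer-ellipse semi-major axis a_t = (r₁ + r₂)/2 = (2.79752×10^8 + 1.482536×10^9)/2 = 8.81144×10^8 km.
Circular speed at r₁: v₁ = √(μ/r₁) = √(1.31919×10^11/2.79752×10^8) = 21.715 km/s.
On the transfer ellipse at r₁, v² = μ(2/r − 1/a) gives v_p = √[μ(2/r₁ − 1/a_t)] = 28.167 km/s.
First burn Δv₁ = |v_p − v₁| = 6.452 km/s.
At r₂, v₂ = √(μ/r₂) = 9.433 km/s.
Transfer-orbit speed at r₂: v_a = √[μ(2/r₂ − 1/a_t)] = 5.315 km/s.
Second burn Δv₂ = |v₂ − v_a| = 4.118 km/s.
Δv = Δv₁ + Δv₂ = 6.452 + 4.118 = 10.57 km/s.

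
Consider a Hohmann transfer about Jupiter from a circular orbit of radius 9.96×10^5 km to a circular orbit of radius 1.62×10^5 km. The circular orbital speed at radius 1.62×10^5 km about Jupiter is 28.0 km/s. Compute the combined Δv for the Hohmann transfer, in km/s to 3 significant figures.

Δv = 14.0 km/s

From the circular-orbit relation v² = μ/r at r = 1.62×10^5 km: μ = v²r = (28.0)² × 1.62×10^5 = 1.27008×10^8 km³/s².
Semi-major axis of the transfer orbit: a_t = (9.960×10^5 + 1.620×10^5)/2 = 5.790×10^5 km.
Circular speed at r₁: v₁ = √(μ/r₁) = √(1.27008×10^8/9.960×10^5) = 11.292 km/s.
Transfer-orbit speed at r₁ (vis-viva): v_a = √[μ(2/r₁ − 1/a_t)] = 5.9732 km/s.
First burn Δv₁ = |v_a − v₁| = 5.319 km/s.
Circular speed at r₂: v₂ = √(μ/r₂) = 28.000 km/s.
Transfer-orbit speed at r₂: v_p = √[μ(2/r₂ − 1/a_t)] = 36.724 km/s.
Second burn Δv₂ = |v₂ − v_p| = 8.724 km/s.
Δv = Δv₁ + Δv₂ = 5.319 + 8.724 = 14.04 km/s.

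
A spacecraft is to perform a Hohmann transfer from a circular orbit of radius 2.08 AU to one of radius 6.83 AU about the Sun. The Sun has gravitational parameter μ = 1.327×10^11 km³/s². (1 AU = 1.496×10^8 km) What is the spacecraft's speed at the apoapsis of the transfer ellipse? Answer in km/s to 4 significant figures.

v = 7.787 km/s

In km: r₁ = 2.08 × 1.496×10^8 = 3.11168×10^8 km; r₂ = 6.83 × 1.496×10^8 = 1.021768×10^9 km.
The Hohmann ellipse has a_t = (r₁ + r₂)/2 = 6.66468×10^8 km.
At apoapsis, r = 1.021768×10^9 km.
Applying v² = μ(2/r − 1/a_t): v = 7.787 km/s.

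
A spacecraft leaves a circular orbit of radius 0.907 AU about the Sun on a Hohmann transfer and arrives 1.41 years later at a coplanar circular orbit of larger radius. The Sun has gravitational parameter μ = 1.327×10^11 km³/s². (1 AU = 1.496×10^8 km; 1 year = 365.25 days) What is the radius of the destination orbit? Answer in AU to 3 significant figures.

r₂ = 3.08 AU

In km: r₁ = 0.907 × 1.496×10^8 = 1.356872×10^8 km.
Transfer time t = 1.41 years × 365.25 × 86400 s = 4.4496216×10^7 s, and t = π√(a_t³/μ).
So a_t = (μ t²/π²)^(1/3) = (1.327×10^11 × (4.4496216×10^7)² / π²)^(1/3) = 2.9859×10^8 km.
Since a_t = (r₁ + r₂)/2, r₂ = 2a_t − r₁ = 2×2.9859×10^8 − 1.356872×10^8 = 4.614928×10^8 km.
In AU: r₂ = 4.614928×10^8 / 1.496×10^8 = 3.08 AU.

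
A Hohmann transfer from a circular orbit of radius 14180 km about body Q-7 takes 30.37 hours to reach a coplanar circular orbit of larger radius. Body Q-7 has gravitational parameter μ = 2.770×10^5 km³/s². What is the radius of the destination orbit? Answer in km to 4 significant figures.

r₂ = 1.248×10^5 km

Transfer time t = 30.37 hours = 1.09332×10^5 s, and t = π√(a_t³/μ).
So a_t = (μ t²/π²)^(1/3) = (2.770×10^5 × (1.09332×10^5)² / π²)^(1/3) = 69485 km.
Since a_t = (r₁ + r₂)/2, r₂ = 2a_t − r₁ = 2×69485 − 14180 = 1.2479×10^5 km.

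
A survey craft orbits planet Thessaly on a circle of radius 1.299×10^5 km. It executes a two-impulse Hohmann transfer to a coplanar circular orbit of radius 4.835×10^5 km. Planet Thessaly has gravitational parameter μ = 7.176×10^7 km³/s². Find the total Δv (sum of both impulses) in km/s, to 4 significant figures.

The Hohmann ellipse has a_t = (r₁ + r₂)/2 = 3.067×10^5 km.
Circular speed at r₁: v₁ = √(μ/r₁) = √(7.176×10^7/1.299×10^5) = 23.504 km/s.
On the transfer ellipse at r₁, vis-viva equation gives v_p = √[μ(2/r₁ − 1/a_t)] = 29.511 km/s.
First burn Δv₁ = |v_p − v₁| = 6.007 km/s.
Circular speed at r₂: v₂ = √(μ/r₂) = 12.1827 km/s.
Transfer-orbit speed at r₂: v_a = √[μ(2/r₂ − 1/a_t)] = 7.92849 km/s.
Second burn Δv₂ = |v₂ − v_a| = 4.254 km/s.
Δv = Δv₁ + Δv₂ = 6.007 + 4.254 = 10.26 km/s.

Δv = 10.26 km/s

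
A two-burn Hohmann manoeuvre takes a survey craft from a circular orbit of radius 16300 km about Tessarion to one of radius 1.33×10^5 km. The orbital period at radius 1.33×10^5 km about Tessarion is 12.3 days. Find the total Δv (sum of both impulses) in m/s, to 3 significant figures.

Δv = 1170 m/s

From Kepler's third law T² = 4π²r³/μ at r = 1.33×10^5 km, T = 12.3 days = 12.3 × 86400 s = 1.06272×10^6 s: μ = 4π²r³/T² = 82238.8 km³/s².
Semi-major axis of the transfer orbit: a_t = (16300 + 1.330×10^5)/2 = 74650 km.
At r₁ the circular-orbit speed is v₁ = √(μ/r₁) = 2.246 km/s.
On the transfer ellipse at r₁, vis-viva equation gives v_p = √[μ(2/r₁ − 1/a_t)] = 2.998 km/s.
First burn Δv₁ = |v_p − v₁| = 0.7520 km/s.
At r₂, v₂ = √(μ/r₂) = 0.7863 km/s.
Transfer-orbit speed at r₂: v_a = √[μ(2/r₂ − 1/a_t)] = 0.3674 km/s.
Second burn Δv₂ = |v₂ − v_a| = 0.4189 km/s.
Total Δv = Δv₁ + Δv₂ = 1.171 km/s.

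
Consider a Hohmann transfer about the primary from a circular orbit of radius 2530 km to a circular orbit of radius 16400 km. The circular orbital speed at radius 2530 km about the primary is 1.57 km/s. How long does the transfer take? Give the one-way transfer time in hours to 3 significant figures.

From the circular-orbit relation v² = μ/r at r = 2530 km: μ = v²r = (1.57)² × 2530 = 6236.20 km³/s².
Semi-major axis of the transfer orbit: a_t = (2530 + 16400)/2 = 9465 km.
Half the transfer-orbit period gives t = π√(a_t³/μ) = 36630 s.
Converting: 36630 s ÷ 3600 s/hour = 10.2 hours.

t = 10.2 hours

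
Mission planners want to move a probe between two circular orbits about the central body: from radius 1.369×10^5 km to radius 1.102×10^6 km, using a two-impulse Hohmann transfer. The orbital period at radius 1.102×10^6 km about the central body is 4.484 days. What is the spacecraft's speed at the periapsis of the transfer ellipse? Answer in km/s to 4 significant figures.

From Kepler's third law T² = 4π²r³/μ at r = 1.102×10^6 km, T = 4.484 days = 4.484 × 86400 s = 3.874176×10^5 s: μ = 4π²r³/T² = 3.52003×10^8 km³/s².
Semi-major axis of the transfer orbit: a_t = (1.369×10^5 + 1.102×10^6)/2 = 6.1945×10^5 km.
The periapsis of the transfer ellipse is at r = 1.369×10^5 km.
Applying v² = μ(2/r − 1/a_t): v = 67.63 km/s.

v = 67.63 km/s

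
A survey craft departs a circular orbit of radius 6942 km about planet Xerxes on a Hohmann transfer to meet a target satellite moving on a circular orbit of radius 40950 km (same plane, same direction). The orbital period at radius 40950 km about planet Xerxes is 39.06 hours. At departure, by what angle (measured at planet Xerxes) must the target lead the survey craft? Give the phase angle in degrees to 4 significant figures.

From Kepler's third law T² = 4π²r³/μ at r = 40950 km, T = 39.06 hours = 39.06 × 3600 s = 1.40616×10^5 s: μ = 4π²r³/T² = 1.37105×10^5 km³/s².
Transfer-ellipse semi-major axis a_t = (r₁ + r₂)/2 = (6942 + 40950)/2 = 23946 km.
Transfer time t = π√(a_t³/μ) = 31439 s.
The target's mean motion on its circular orbit is ω₂ = √(μ/r₂³) = 4.4683×10^-5 rad/s.
Angle swept by the target during transfer: ω₂·t = 1.4048 rad = 80.49°.
Arrival is 180° from departure on the ellipse, so φ = 180° − 80.49° = 99.51°.

φ = 99.51°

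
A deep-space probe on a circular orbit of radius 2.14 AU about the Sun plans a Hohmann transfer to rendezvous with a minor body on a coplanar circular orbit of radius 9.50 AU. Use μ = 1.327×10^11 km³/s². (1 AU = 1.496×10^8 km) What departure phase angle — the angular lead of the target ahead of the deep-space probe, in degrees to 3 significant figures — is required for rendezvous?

φ = 93.7°

In km: r₁ = 2.14 × 1.496×10^8 = 3.20144×10^8 km; r₂ = 9.50 × 1.496×10^8 = 1.4212×10^9 km.
Transfer-ellipse semi-major axis a_t = (r₁ + r₂)/2 = (3.20144×10^8 + 1.4212×10^9)/2 = 8.70672×10^8 km.
Transfer time t = π√(a_t³/μ) = 2.2156×10^8 s.
Target angular speed ω₂ = √(μ/r₂³) = 6.7991×10^-9 rad/s.
Angle swept by the target during transfer: ω₂·t = 1.5064 rad = 86.31°.
The deep-space probe traverses 180° on the transfer ellipse, so the target must lead by 180° − 86.31° = 93.7°.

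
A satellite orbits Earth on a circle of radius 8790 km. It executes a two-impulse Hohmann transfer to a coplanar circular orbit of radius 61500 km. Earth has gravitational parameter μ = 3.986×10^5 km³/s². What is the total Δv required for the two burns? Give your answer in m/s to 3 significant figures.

Δv = 3450 m/s

The Hohmann ellipse has a_t = (r₁ + r₂)/2 = 35145 km.
Circular speed at r₁: v₁ = √(μ/r₁) = √(3.986×10^5/8790) = 6.734 km/s.
Transfer-orbit speed at r₁ (v² = μ(2/r − 1/a)): v_p = √[μ(2/r₁ − 1/a_t)] = 8.908 km/s.
First burn Δv₁ = |v_p − v₁| = 2.174 km/s.
Circular speed at r₂: v₂ = √(μ/r₂) = 2.546 km/s.
Transfer-orbit speed at r₂: v_a = √[μ(2/r₂ − 1/a_t)] = 1.273 km/s.
Second burn Δv₂ = |v₂ − v_a| = 1.273 km/s.
Total Δv = Δv₁ + Δv₂ = 3.447 km/s.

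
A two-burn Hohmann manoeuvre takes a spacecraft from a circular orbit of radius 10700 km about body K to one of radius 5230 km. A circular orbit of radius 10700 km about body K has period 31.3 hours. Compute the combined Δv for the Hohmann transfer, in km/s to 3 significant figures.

Δv = 0.249 km/s

From Kepler's third law T² = 4π²r³/μ at r = 10700 km, T = 31.3 hours = 31.3 × 3600 s = 1.1268×10^5 s: μ = 4π²r³/T² = 3809.06 km³/s².
Semi-major axis of the transfer orbit: a_t = (10700 + 5230)/2 = 7965 km.
At r₁ the circular-orbit speed is v₁ = √(μ/r₁) = 0.59665 km/s.
On the transfer ellipse at r₁, vis-viva gives v_a = √[μ(2/r₁ − 1/a_t)] = 0.48348 km/s.
First burn Δv₁ = |v_a − v₁| = 0.1132 km/s.
At r₂, v₂ = √(μ/r₂) = 0.8534 km/s.
Transfer-orbit speed at r₂: v_p = √[μ(2/r₂ − 1/a_t)] = 0.9891 km/s.
Second burn Δv₂ = |v₂ − v_p| = 0.1357 km/s.
Δv = Δv₁ + Δv₂ = 0.1132 + 0.1357 = 0.2489 km/s.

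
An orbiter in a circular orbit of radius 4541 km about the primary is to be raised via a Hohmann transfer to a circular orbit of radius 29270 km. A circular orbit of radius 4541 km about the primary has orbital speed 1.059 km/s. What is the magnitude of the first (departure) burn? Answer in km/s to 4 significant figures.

From the circular-orbit relation v² = μ/r at r = 4541 km: μ = v²r = (1.059)² × 4541 = 5092.65 km³/s².
Semi-major axis of the transfer orbit: a_t = (4541 + 29270)/2 = 16905.5 km.
On the circular orbit at r = 4541 km, v_c = √(μ/r) = 1.0590 km/s.
Vis-viva on the transfer ellipse at r = 4541 km gives v_t = √[μ(2/r − 1/a_t)] = 1.3935 km/s.
Δv₁ = |v_t − v_c| = |1.3935 − 1.0590| = 0.3345 km/s.

Δv₁ = 0.3345 km/s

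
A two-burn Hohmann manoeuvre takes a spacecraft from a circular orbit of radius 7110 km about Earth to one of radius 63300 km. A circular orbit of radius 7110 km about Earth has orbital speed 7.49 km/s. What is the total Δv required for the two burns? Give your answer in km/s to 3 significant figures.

From the circular-orbit relation v² = μ/r at r = 7110 km: μ = v²r = (7.49)² × 7110 = 3.98872×10^5 km³/s².
The Hohmann ellipse has a_t = (r₁ + r₂)/2 = 35205 km.
At r₁ the circular-orbit speed is v₁ = √(μ/r₁) = 7.490000 km/s.
On the transfer ellipse at r₁, v² = μ(2/r − 1/a) gives v_p = √[μ(2/r₁ − 1/a_t)] = 10.04342 km/s.
First burn Δv₁ = |v_p − v₁| = 2.55342 km/s.
At r₂, v₂ = √(μ/r₂) = 2.51024 km/s.
Transfer-orbit speed at r₂: v_a = √[μ(2/r₂ − 1/a_t)] = 1.12810 km/s.
Second burn Δv₂ = |v₂ − v_a| = 1.38214 km/s.
Δv = Δv₁ + Δv₂ = 2.55342 + 1.38214 = 3.936 km/s.

Δv = 3.94 km/s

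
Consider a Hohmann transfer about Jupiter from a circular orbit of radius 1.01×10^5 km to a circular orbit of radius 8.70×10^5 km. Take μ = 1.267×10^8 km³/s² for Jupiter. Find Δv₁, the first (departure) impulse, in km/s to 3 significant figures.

Semi-major axis of the transfer orbit: a_t = (1.010×10^5 + 8.700×10^5)/2 = 4.855×10^5 km.
On the circular orbit at r = 1.010×10^5 km, v_c = √(μ/r) = 35.42 km/s.
Vis-viva on the transfer ellipse at r = 1.010×10^5 km gives v_t = √[μ(2/r − 1/a_t)] = 47.41 km/s.
Δv₁ = |v_t − v_c| = |47.41 − 35.42| = 11.99 km/s.

Δv₁ = 12.0 km/s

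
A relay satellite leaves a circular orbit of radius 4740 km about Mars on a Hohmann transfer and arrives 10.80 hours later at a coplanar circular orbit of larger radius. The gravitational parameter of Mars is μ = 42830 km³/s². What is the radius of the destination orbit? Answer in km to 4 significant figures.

Transfer time t = 10.80 hours = 38880 s, and t = π√(a_t³/μ).
So a_t = (μ t²/π²)^(1/3) = (42830 × (38880)² / π²)^(1/3) = 18720 km.
Since a_t = (r₁ + r₂)/2, r₂ = 2a_t − r₁ = 2×18720 − 4740 = 32700 km.

r₂ = 32700 km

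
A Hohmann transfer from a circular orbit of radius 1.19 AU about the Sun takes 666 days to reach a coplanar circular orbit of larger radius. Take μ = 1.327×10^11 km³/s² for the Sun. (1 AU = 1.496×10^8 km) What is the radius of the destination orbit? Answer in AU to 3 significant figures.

r₂ = 3.55 AU

In km: r₁ = 1.19 × 1.496×10^8 = 1.78024×10^8 km.
Transfer time t = 666 days = 5.75424×10^7 s, and t = π√(a_t³/μ).
So a_t = (μ t²/π²)^(1/3) = (1.327×10^11 × (5.75424×10^7)² / π²)^(1/3) = 3.5442×10^8 km.
Since a_t = (r₁ + r₂)/2, r₂ = 2a_t − r₁ = 2×3.5442×10^8 − 1.78024×10^8 = 5.30816×10^8 km.
In AU: r₂ = 5.30816×10^8 / 1.496×10^8 = 3.55 AU.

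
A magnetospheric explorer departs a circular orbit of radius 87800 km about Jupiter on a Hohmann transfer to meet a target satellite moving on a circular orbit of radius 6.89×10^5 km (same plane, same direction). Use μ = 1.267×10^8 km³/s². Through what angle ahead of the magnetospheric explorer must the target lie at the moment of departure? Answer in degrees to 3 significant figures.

The Hohmann ellipse has a_t = (r₁ + r₂)/2 = 3.884×10^5 km.
Transfer time t = π√(a_t³/μ) = 67558.6 s.
Target angular speed ω₂ = √(μ/r₂³) = 1.96816×10^-5 rad/s.
Angle swept by the target during transfer: ω₂·t = 1.32966 rad = 76.18°.
The magnetospheric explorer traverses 180° on the transfer ellipse, so the target must lead by 180° − 76.18° = 104°.

φ = 104°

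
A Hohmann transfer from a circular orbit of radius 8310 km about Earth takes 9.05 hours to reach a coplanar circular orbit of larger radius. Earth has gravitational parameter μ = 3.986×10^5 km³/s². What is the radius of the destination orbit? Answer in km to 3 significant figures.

r₂ = 61700 km

Transfer time t = 9.05 hours = 32580 s, and t = π√(a_t³/μ).
So a_t = (μ t²/π²)^(1/3) = (3.986×10^5 × (32580)² / π²)^(1/3) = 34998 km.
Since a_t = (r₁ + r₂)/2, r₂ = 2a_t − r₁ = 2×34998 − 8310 = 61686 km.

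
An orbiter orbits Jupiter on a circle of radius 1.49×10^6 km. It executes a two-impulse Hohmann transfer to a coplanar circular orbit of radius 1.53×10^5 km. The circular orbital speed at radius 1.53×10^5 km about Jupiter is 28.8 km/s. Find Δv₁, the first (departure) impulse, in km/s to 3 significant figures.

From the circular-orbit relation v² = μ/r at r = 1.53×10^5 km: μ = v²r = (28.8)² × 1.53×10^5 = 1.26904×10^8 km³/s².
Transfer-ellipse semi-major axis a_t = (r₁ + r₂)/2 = (1.490×10^6 + 1.530×10^5)/2 = 8.215×10^5 km.
On the circular orbit at r = 1.490×10^6 km, v_c = √(μ/r) = 9.229 km/s.
Transfer-orbit speed at the same r (vis-viva, a = a_t): v_t = √[μ(2/r − 1/a_t)] = 3.983 km/s.
Δv₁ = |v_t − v_c| = |3.983 − 9.229| = 5.246 km/s.

Δv₁ = 5.25 km/s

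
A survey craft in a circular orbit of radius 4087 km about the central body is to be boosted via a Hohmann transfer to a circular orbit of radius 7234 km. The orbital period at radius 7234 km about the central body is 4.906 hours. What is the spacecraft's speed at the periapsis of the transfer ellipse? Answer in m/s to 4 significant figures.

v = 3871 m/s

From Kepler's third law T² = 4π²r³/μ at r = 7234 km, T = 4.906 hours = 4.906 × 3600 s = 17661.6 s: μ = 4π²r³/T² = 47911.0 km³/s².
Transfer-ellipse semi-major axis a_t = (r₁ + r₂)/2 = (4087 + 7234)/2 = 5660.5 km.
The periapsis of the transfer ellipse is at r = 4087 km.
Vis-viva: v = √[μ(2/r − 1/a_t)] = √[47911.0 × (2/4087 − 1/5660.5)] = 3.871 km/s.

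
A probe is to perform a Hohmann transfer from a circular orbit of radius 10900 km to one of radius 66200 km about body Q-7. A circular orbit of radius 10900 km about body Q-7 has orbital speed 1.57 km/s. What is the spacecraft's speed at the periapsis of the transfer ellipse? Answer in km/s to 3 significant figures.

From the circular-orbit relation v² = μ/r at r = 10900 km: μ = v²r = (1.57)² × 10900 = 26867.4 km³/s².
The Hohmann ellipse has a_t = (r₁ + r₂)/2 = 38550 km.
At periapsis, r = 10900 km.
Applying v² = μ(2/r − 1/a_t): v = 2.057 km/s.

v = 2.06 km/s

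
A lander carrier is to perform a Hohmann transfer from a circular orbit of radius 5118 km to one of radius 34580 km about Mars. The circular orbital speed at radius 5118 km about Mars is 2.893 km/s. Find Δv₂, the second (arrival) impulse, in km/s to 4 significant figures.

From the circular-orbit relation v² = μ/r at r = 5118 km: μ = v²r = (2.893)² × 5118 = 42834.8 km³/s².
The Hohmann ellipse has a_t = (r₁ + r₂)/2 = 19849 km.
Circular speed at r = 34580 km: v_c = √(μ/r) = 1.113 km/s.
Vis-viva on the transfer ellipse at r = 34580 km gives v_t = √[μ(2/r − 1/a_t)] = 0.5652 km/s.
Δv₂ = |v_t − v_c| = |0.5652 − 1.113| = 0.5478 km/s.

Δv₂ = 0.5478 km/s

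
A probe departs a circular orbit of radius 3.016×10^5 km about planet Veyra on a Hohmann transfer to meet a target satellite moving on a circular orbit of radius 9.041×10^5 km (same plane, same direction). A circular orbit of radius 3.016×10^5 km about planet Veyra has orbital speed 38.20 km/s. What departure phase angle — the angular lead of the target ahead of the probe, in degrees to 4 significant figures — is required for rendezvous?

From the circular-orbit relation v² = μ/r at r = 3.016×10^5 km: μ = v²r = (38.20)² × 3.016×10^5 = 4.40107×10^8 km³/s².
The Hohmann ellipse has a_t = (r₁ + r₂)/2 = 6.0285×10^5 km.
The half-period of the transfer ellipse is t = π√(a_t³/μ) = 70095 s.
The target's mean motion on its circular orbit is ω₂ = √(μ/r₂³) = 2.4404×10^-5 rad/s.
Angle swept by the target during transfer: ω₂·t = 1.7106 rad = 98.01°.
Arrival is 180° from departure on the ellipse, so φ = 180° − 98.01° = 81.99°.

φ = 81.99°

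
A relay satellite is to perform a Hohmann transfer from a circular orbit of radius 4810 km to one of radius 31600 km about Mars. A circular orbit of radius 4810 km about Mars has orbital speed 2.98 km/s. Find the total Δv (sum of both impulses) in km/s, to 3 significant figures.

From the circular-orbit relation v² = μ/r at r = 4810 km: μ = v²r = (2.98)² × 4810 = 42714.7 km³/s².
The Hohmann ellipse has a_t = (r₁ + r₂)/2 = 18205 km.
Circular speed at r₁: v₁ = √(μ/r₁) = √(42714.7/4810) = 2.9800 km/s.
Transfer-orbit speed at r₁ (vis-viva): v_p = √[μ(2/r₁ − 1/a_t)] = 3.9261 km/s.
First burn Δv₁ = |v_p − v₁| = 0.9461 km/s.
At r₂, v₂ = √(μ/r₂) = 1.1626 km/s.
Transfer-orbit speed at r₂: v_a = √[μ(2/r₂ − 1/a_t)] = 0.59762 km/s.
Second burn Δv₂ = |v₂ − v_a| = 0.5650 km/s.
Δv = Δv₁ + Δv₂ = 0.9461 + 0.5650 = 1.511 km/s.

Δv = 1.51 km/s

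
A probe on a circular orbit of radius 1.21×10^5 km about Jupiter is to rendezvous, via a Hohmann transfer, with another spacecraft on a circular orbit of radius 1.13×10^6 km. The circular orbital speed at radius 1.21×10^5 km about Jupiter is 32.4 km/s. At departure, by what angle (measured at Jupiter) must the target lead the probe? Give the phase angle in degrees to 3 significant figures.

φ = 106°

From the circular-orbit relation v² = μ/r at r = 1.21×10^5 km: μ = v²r = (32.4)² × 1.21×10^5 = 1.27021×10^8 km³/s².
The Hohmann ellipse has a_t = (r₁ + r₂)/2 = 6.255×10^5 km.
The half-period of the transfer ellipse is t = π√(a_t³/μ) = 1.3790×10^5 s.
Target angular speed ω₂ = √(μ/r₂³) = 9.3825×10^-6 rad/s.
Angle swept by the target during transfer: ω₂·t = 1.2938 rad = 74.13°.
Arrival is 180° from departure on the ellipse, so φ = 180° − 74.13° = 106°.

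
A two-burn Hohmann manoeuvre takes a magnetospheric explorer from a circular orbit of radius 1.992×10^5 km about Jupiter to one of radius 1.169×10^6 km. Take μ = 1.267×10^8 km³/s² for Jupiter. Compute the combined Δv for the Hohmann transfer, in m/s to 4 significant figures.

The Hohmann ellipse has a_t = (r₁ + r₂)/2 = 6.841×10^5 km.
At r₁ the circular-orbit speed is v₁ = √(μ/r₁) = 25.220 km/s.
On the transfer ellipse at r₁, vis-viva gives v_p = √[μ(2/r₁ − 1/a_t)] = 32.968 km/s.
First burn Δv₁ = |v_p − v₁| = 7.748 km/s.
At r₂, v₂ = √(μ/r₂) = 10.411 km/s.
Transfer-orbit speed at r₂: v_a = √[μ(2/r₂ − 1/a_t)] = 5.6178 km/s.
Second burn Δv₂ = |v₂ − v_a| = 4.793 km/s.
Δv = Δv₁ + Δv₂ = 7.748 + 4.793 = 12.54 km/s.

Δv = 12540 m/s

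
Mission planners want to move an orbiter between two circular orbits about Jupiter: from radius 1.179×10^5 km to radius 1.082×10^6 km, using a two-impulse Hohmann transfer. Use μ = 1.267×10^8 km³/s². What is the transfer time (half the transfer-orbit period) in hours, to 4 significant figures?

Transfer-ellipse semi-major axis a_t = (r₁ + r₂)/2 = (1.179×10^5 + 1.082×10^6)/2 = 5.9995×10^5 km.
Transfer time t = π√(a_t³/μ) = π√((5.9995×10^5)³ / 1.267×10^8) = 1.297×10^5 s.
Converting: 1.297×10^5 s ÷ 3600 s/hour = 36.03 hours.

t = 36.03 hours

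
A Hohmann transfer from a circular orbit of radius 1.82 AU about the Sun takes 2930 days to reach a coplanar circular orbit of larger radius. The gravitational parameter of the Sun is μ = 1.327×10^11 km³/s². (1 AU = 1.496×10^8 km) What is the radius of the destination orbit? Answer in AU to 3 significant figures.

r₂ = 10.9 AU

In km: r₁ = 1.82 × 1.496×10^8 = 2.72272×10^8 km.
Transfer time t = 2930 days = 2.53152×10^8 s, and t = π√(a_t³/μ).
So a_t = (μ t²/π²)^(1/3) = (1.327×10^11 × (2.53152×10^8)² / π²)^(1/3) = 9.5158×10^8 km.
Since a_t = (r₁ + r₂)/2, r₂ = 2a_t − r₁ = 2×9.5158×10^8 − 2.72272×10^8 = 1.630888×10^9 km.
In AU: r₂ = 1.630888×10^9 / 1.496×10^8 = 10.9 AU.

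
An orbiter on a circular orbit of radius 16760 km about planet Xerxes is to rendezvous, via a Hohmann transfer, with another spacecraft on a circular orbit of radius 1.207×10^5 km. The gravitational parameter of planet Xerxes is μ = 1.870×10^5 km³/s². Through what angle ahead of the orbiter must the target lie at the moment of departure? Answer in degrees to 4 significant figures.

Semi-major axis of the transfer orbit: a_t = (16760 + 1.207×10^5)/2 = 68730 km.
The half-period of the transfer ellipse is t = π√(a_t³/μ) = 1.30903×10^5 s.
The target's mean motion on its circular orbit is ω₂ = √(μ/r₂³) = 1.03124×10^-5 rad/s.
Angle swept by the target during transfer: ω₂·t = 1.3499 rad = 77.34°.
The orbiter traverses 180° on the transfer ellipse, so the target must lead by 180° − 77.34° = 102.7°.

φ = 102.7°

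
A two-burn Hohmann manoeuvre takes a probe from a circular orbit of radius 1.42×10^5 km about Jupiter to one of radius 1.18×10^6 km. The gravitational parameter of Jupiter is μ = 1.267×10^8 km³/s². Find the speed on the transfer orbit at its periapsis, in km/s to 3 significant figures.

Semi-major axis of the transfer orbit: a_t = (1.420×10^5 + 1.180×10^6)/2 = 6.610×10^5 km.
At periapsis, r = 1.420×10^5 km.
Applying v² = μ(2/r − 1/a_t): v = 39.91 km/s.

v = 39.9 km/s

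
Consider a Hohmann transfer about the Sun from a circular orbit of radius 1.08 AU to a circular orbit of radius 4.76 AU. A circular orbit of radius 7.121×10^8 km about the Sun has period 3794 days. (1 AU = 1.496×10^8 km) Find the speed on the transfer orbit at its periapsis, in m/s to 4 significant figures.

v = 36590 m/s

From Kepler's third law T² = 4π²r³/μ at r = 7.121×10^8 km, T = 3794 days = 3794 × 86400 s = 3.278016×10^8 s: μ = 4π²r³/T² = 1.32666×10^11 km³/s².
In km: r₁ = 1.08 × 1.496×10^8 = 1.61568×10^8 km; r₂ = 4.76 × 1.496×10^8 = 7.12096×10^8 km.
Semi-major axis of the transfer orbit: a_t = (1.61568×10^8 + 7.12096×10^8)/2 = 4.36832×10^8 km.
The periapsis of the transfer ellipse is at r = 1.61568×10^8 km.
Vis-viva: v = √[μ(2/r − 1/a_t)] = √[1.32666×10^11 × (2/1.61568×10^8 − 1/4.36832×10^8)] = 36.59 km/s.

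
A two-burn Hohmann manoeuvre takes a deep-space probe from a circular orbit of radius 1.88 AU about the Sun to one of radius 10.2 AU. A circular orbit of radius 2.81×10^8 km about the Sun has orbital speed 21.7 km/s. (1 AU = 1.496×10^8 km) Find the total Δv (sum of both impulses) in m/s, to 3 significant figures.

From the circular-orbit relation v² = μ/r at r = 2.81×10^8 km: μ = v²r = (21.7)² × 2.81×10^8 = 1.32320×10^11 km³/s².
In km: r₁ = 1.88 × 1.496×10^8 = 2.81248×10^8 km; r₂ = 10.2 × 1.496×10^8 = 1.52592×10^9 km.
The Hohmann ellipse has a_t = (r₁ + r₂)/2 = 9.03584×10^8 km.
At r₁ the circular-orbit speed is v₁ = √(μ/r₁) = 21.690 km/s.
Transfer-orbit speed at r₁ (vis-viva equation): v_p = √[μ(2/r₁ − 1/a_t)] = 28.187 km/s.
First burn Δv₁ = |v_p − v₁| = 6.497 km/s.
Circular speed at r₂: v₂ = √(μ/r₂) = 9.312 km/s.
Transfer-orbit speed at r₂: v_a = √[μ(2/r₂ − 1/a_t)] = 5.195 km/s.
Second burn Δv₂ = |v₂ − v_a| = 4.117 km/s.
Δv = Δv₁ + Δv₂ = 6.497 + 4.117 = 10.61 km/s.

Δv = 10600 m/s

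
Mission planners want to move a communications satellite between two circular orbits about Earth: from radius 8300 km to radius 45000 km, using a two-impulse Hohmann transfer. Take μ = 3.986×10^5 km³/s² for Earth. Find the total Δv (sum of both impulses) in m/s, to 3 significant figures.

Δv = 3390 m/s

Transfer-ellipse semi-major axis a_t = (r₁ + r₂)/2 = (8300 + 45000)/2 = 26650 km.
At r₁ the circular-orbit speed is v₁ = √(μ/r₁) = 6.930 km/s.
On the transfer ellipse at r₁, vis-viva gives v_p = √[μ(2/r₁ − 1/a_t)] = 9.005 km/s.
First burn Δv₁ = |v_p − v₁| = 2.075 km/s.
At r₂, v₂ = √(μ/r₂) = 2.976 km/s.
Transfer-orbit speed at r₂: v_a = √[μ(2/r₂ − 1/a_t)] = 1.661 km/s.
Second burn Δv₂ = |v₂ − v_a| = 1.315 km/s.
Total Δv = Δv₁ + Δv₂ = 3.390 km/s.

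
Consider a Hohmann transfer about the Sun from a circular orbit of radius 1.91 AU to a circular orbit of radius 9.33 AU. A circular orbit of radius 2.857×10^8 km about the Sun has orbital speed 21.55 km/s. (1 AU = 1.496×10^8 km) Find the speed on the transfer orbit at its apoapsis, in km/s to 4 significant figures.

v = 5.684 km/s

From the circular-orbit relation v² = μ/r at r = 2.857×10^8 km: μ = v²r = (21.55)² × 2.857×10^8 = 1.32680×10^11 km³/s².
In km: r₁ = 1.91 × 1.496×10^8 = 2.85736×10^8 km; r₂ = 9.33 × 1.496×10^8 = 1.395768×10^9 km.
Transfer-ellipse semi-major axis a_t = (r₁ + r₂)/2 = (2.85736×10^8 + 1.395768×10^9)/2 = 8.40752×10^8 km.
At apoapsis, r = 1.395768×10^9 km.
From the vis-viva equation, v = √[μ(2/r − 1/a_t)] = 5.684 km/s.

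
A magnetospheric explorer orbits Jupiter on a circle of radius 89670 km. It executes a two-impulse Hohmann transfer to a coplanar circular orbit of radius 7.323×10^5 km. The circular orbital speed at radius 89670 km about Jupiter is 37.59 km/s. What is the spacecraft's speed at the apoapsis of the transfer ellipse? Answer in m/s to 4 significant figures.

From the circular-orbit relation v² = μ/r at r = 89670 km: μ = v²r = (37.59)² × 89670 = 1.26704×10^8 km³/s².
Semi-major axis of the transfer orbit: a_t = (89670 + 7.323×10^5)/2 = 4.10985×10^5 km.
The apoapsis of the transfer ellipse is at r = 7.323×10^5 km.
Vis-viva: v = √[μ(2/r − 1/a_t)] = √[1.26704×10^8 × (2/7.323×10^5 − 1/4.10985×10^5)] = 6.144 km/s.

v = 6144 m/s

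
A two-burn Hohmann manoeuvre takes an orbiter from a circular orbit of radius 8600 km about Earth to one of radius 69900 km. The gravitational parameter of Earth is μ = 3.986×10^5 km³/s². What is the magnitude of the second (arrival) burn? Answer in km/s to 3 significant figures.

Semi-major axis of the transfer orbit: a_t = (8600 + 69900)/2 = 39250 km.
Circular speed at r = 69900 km: v_c = √(μ/r) = 2.388 km/s.
Vis-viva on the transfer ellipse at r = 69900 km gives v_t = √[μ(2/r − 1/a_t)] = 1.118 km/s.
Δv₂ = |v_t − v_c| = |1.118 − 2.388| = 1.270 km/s.

Δv₂ = 1.27 km/s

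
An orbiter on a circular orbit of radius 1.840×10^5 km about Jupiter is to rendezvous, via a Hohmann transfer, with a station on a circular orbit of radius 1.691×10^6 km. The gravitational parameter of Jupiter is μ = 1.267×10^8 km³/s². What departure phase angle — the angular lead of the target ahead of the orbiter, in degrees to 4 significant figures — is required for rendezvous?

The Hohmann ellipse has a_t = (r₁ + r₂)/2 = 9.375×10^5 km.
Transfer time t = π√(a_t³/μ) = 2.5334858×10^5 s.
The target's mean motion on its circular orbit is ω₂ = √(μ/r₂³) = 5.1188558×10^-6 rad/s.
Angle swept by the target during transfer: ω₂·t = 1.29685 rad = 74.30°.
The orbiter traverses 180° on the transfer ellipse, so the target must lead by 180° − 74.30° = 105.7°.

φ = 105.7°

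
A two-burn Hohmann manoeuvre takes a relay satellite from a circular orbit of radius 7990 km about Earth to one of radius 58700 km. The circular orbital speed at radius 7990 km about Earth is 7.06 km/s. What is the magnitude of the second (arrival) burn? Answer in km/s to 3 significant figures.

From the circular-orbit relation v² = μ/r at r = 7990 km: μ = v²r = (7.06)² × 7990 = 3.98250×10^5 km³/s².
Transfer-ellipse semi-major axis a_t = (r₁ + r₂)/2 = (7990 + 58700)/2 = 33345 km.
Circular speed at r = 58700 km: v_c = √(μ/r) = 2.605 km/s.
Vis-viva on the transfer ellipse at r = 58700 km gives v_t = √[μ(2/r − 1/a_t)] = 1.275 km/s.
Δv₂ = |v_t − v_c| = |1.275 − 2.605| = 1.330 km/s.

Δv₂ = 1.33 km/s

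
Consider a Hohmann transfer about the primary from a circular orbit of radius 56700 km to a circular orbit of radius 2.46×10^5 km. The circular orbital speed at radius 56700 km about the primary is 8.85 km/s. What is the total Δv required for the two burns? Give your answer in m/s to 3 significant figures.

Δv = 4080 m/s

From the circular-orbit relation v² = μ/r at r = 56700 km: μ = v²r = (8.85)² × 56700 = 4.44089×10^6 km³/s².
Transfer-ellipse semi-major axis a_t = (r₁ + r₂)/2 = (56700 + 2.460×10^5)/2 = 1.5135×10^5 km.
Circular speed at r₁: v₁ = √(μ/r₁) = √(4.44089×10^6/56700) = 8.8500 km/s.
On the transfer ellipse at r₁, vis-viva gives v_p = √[μ(2/r₁ − 1/a_t)] = 11.283 km/s.
First burn Δv₁ = |v_p − v₁| = 2.433 km/s.
At r₂, v₂ = √(μ/r₂) = 4.249 km/s.
Transfer-orbit speed at r₂: v_a = √[μ(2/r₂ − 1/a_t)] = 2.601 km/s.
Second burn Δv₂ = |v₂ − v_a| = 1.648 km/s.
Δv = Δv₁ + Δv₂ = 2.433 + 1.648 = 4.081 km/s.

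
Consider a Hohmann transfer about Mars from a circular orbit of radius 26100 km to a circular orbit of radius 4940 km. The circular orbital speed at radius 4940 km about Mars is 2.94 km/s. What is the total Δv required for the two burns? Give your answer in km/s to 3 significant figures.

From the circular-orbit relation v² = μ/r at r = 4940 km: μ = v²r = (2.94)² × 4940 = 42699.4 km³/s².
The Hohmann ellipse has a_t = (r₁ + r₂)/2 = 15520 km.
Circular speed at r₁: v₁ = √(μ/r₁) = √(42699.4/26100) = 1.279 km/s.
Transfer-orbit speed at r₁ (vis-viva equation): v_a = √[μ(2/r₁ − 1/a_t)] = 0.7216 km/s.
First burn Δv₁ = |v_a − v₁| = 0.5574 km/s.
At r₂, v₂ = √(μ/r₂) = 2.9400 km/s.
Transfer-orbit speed at r₂: v_p = √[μ(2/r₂ − 1/a_t)] = 3.8126 km/s.
Second burn Δv₂ = |v₂ − v_p| = 0.8726 km/s.
Δv = Δv₁ + Δv₂ = 0.5574 + 0.8726 = 1.430 km/s.

Δv = 1.43 km/s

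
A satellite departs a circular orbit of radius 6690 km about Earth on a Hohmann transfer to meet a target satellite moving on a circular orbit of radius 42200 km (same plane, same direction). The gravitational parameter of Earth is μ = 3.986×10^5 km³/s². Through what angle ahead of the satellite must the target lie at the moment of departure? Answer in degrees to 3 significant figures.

Semi-major axis of the transfer orbit: a_t = (6690 + 42200)/2 = 24445 km.
Transfer time t = π√(a_t³/μ) = 19018.1 s.
The target's mean motion on its circular orbit is ω₂ = √(μ/r₂³) = 7.28283×10^-5 rad/s.
Angle swept by the target during transfer: ω₂·t = 1.3851 rad = 79.36°.
The satellite traverses 180° on the transfer ellipse, so the target must lead by 180° − 79.36° = 101°.

φ = 101°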